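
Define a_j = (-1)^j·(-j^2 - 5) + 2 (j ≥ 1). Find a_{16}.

-259

(-1)^16 = 1; -j^2 - 5 at j=16 is -261; so a_{16} = -259.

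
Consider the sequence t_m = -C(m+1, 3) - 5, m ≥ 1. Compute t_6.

-40

C(7, 3) = 35, so t_6 = -40.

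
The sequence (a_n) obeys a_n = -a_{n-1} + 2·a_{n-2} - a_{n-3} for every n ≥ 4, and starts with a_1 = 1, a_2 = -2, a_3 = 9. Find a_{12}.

Applying the relation repeatedly:
a_4 = -14  a_5 = 34  a_6 = -71  a_7 = 153  a_8 = -329  a_9 = 706  a_{10} = -1517  a_{11} = 3258  a_{12} = -6998.

-6998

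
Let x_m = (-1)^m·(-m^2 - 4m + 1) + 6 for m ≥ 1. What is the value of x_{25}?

730

(-1)^25 = -1; -m^2 - 4m + 1 at m=25 is -724; so x_{25} = 730.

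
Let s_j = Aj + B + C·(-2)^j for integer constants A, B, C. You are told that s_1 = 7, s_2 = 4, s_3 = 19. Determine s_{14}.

Write the equations: A + B - 2C = 7; 2A + B + 4C = 4; 3A + B - 8C = 19.
Subtracting the first from the second: A + 6C = -3.
Subtracting the second from the third: A - 12C = 15.
Solving: C = -1, A = 3, then B = 2.
So s_j = 3·j + 2 + (-1)·(-2)^j; at j=14 this is -16340.

-16340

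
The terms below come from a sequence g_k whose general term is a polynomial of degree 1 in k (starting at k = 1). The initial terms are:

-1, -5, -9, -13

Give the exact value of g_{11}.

-41

1st diffs: -4, -4, -4 (constant).
So g_k = -4k + 3.
Evaluating at k = 11 gives g_{11} = -41.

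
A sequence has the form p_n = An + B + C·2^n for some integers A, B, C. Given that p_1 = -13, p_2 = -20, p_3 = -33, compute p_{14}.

The three given values yield: A + B + 2C = -13; 2A + B + 4C = -20; 3A + B + 8C = -33.
Subtracting the first from the second: A + 2C = -7.
Subtracting the second from the third: A + 4C = -13.
Solving: C = -3, A = -1, then B = -6.
So p_n = -1·n + (-6) + (-3)·2^n; at n=14 this is -49172.

-49172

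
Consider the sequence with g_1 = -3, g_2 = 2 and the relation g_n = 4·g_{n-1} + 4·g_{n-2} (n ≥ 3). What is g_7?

Iterate the recurrence:
g_3 = -4; g_4 = -8; g_5 = -48; g_6 = -224; g_7 = -1088.

-1088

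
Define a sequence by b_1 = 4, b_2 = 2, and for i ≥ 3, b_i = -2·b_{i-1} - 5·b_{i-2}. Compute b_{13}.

Applying the relation repeatedly:
b_3 = -24  b_4 = 38  b_5 = 44  …  b_{10} = 2642  b_{11} = 10296  b_{12} = -33802  b_{13} = 16124.

16124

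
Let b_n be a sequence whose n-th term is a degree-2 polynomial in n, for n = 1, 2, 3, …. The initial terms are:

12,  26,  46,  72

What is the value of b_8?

236

1st diffs: 14, 20, 26.
2nd diffs: 6, 6 (constant).
Newton forward-difference form: b_n = 12 + 14·C(n-1,1) + 6·C(n-1,2).
At n = 8: n-1 = 7, so b_8 = 12 + 98 + 126 = 236.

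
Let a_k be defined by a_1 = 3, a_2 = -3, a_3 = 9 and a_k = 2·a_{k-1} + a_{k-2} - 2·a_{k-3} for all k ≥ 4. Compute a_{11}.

Iterate the recurrence:
a_4 = 9  a_5 = 33  a_6 = 57  a_7 = 129  a_8 = 249  a_9 = 513  a_{10} = 1017  a_{11} = 2049.

2049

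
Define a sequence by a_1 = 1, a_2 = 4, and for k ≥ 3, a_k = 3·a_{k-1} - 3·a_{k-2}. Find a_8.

-108

a_3 = 9, a_4 = 15, a_5 = 18, a_6 = 9, a_7 = -27, a_8 = -108.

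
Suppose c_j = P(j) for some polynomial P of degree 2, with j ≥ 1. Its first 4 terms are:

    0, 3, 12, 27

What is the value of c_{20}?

1st diffs: 3, 9, 15.
2nd diffs: 6, 6 (constant).
Newton forward-difference form: c_j = 3·C(j-1,1) + 6·C(j-1,2).
At j = 20: j-1 = 19, so c_{20} = 57 + 1026 = 1083.

1083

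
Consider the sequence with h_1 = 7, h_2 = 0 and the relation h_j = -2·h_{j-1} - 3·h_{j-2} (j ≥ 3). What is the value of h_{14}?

Compute successive terms:
h_3 = -21, h_4 = 42, h_5 = -21, …, h_{11} = -1533, h_{12} = -462, h_{13} = 5523, h_{14} = -9660.

-9660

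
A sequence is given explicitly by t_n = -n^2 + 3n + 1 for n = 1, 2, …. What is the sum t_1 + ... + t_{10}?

-210

Over n = 1..10: Σn = 55, Σn² = 385.
Total = (-1)·385 + (3)·55 + (1)·10 = -210.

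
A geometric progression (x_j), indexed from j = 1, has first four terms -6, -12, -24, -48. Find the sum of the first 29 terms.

Common ratio r = 2.
x_j = (-6)·2^(j-1).
S = (-6)·(2^29 - 1)/(2 - 1) = (-6)·(536870912 - 1)/(1) = -3221225466.

-3221225466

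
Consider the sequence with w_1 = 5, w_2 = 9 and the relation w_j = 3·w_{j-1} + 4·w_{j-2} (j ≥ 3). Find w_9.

183503

Applying the relation repeatedly:
w_3 = 47; w_4 = 177; w_5 = 719; w_6 = 2865; w_7 = 11471; w_8 = 45873; w_9 = 183503.
(Characteristic roots are 4 and -1.)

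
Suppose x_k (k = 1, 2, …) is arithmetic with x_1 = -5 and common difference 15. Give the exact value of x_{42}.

x_k = -5 + (k - 1)·15.
x_{42} = -5 + 41·15 = 610.

610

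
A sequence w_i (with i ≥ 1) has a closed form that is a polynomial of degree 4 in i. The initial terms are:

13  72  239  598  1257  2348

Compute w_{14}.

1st diffs: 59, 167, 359, 659, 1091.
2nd diffs: 108, 192, 300, 432.
3rd diffs: 84, 108, 132.
4th diffs: 24, 24 (constant).
Newton forward-difference form: w_i = 13 + 59·C(i-1,1) + 108·C(i-1,2) + 84·C(i-1,3) + 24·C(i-1,4).
At i = 14: i-1 = 13, so w_{14} = 13 + 767 + 8424 + 24024 + 17160 = 50388.

50388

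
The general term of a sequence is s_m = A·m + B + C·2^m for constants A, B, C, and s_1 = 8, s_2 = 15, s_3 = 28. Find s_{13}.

At m = 1, 2, 3: A + B + 2C = 8; 2A + B + 4C = 15; 3A + B + 8C = 28.
Subtracting the first from the second: A + 2C = 7.
Subtracting the second from the third: A + 4C = 13.
Solving: C = 3, A = 1, then B = 1.
So s_m = 1·m + 1 + 3·2^m; at m=13 this is 24590.

24590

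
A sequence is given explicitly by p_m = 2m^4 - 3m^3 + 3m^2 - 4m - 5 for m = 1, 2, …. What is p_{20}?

p_{20} = 2·20^4 - 3·20^3 + 3·20^2 - 4·20 - 5 = 297115.

297115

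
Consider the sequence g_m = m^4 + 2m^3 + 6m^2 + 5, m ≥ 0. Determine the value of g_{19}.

g_{19} = 1·19^4 + 2·19^3 + 6·19^2 + 5 = 146210.

146210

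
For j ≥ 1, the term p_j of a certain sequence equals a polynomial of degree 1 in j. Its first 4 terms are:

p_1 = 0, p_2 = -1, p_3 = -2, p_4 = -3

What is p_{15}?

1st diffs: -1, -1, -1 (constant).
So p_j = -j + 1.
Evaluating at j = 15 gives p_{15} = -14.

-14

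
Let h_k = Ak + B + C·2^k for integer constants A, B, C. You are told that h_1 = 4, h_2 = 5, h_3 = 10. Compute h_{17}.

262096

Write the equations: A + B + 2C = 4; 2A + B + 4C = 5; 3A + B + 8C = 10.
Subtracting the first from the second: A + 2C = 1.
Subtracting the second from the third: A + 4C = 5.
Solving: C = 2, A = -3, then B = 3.
Therefore h_{17} = -51 + 3 + 2·131072 = 262096.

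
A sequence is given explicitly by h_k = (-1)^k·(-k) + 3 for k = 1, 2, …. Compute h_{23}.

(-1)^23 = -1; -k at k=23 is -23; so h_{23} = 26.

26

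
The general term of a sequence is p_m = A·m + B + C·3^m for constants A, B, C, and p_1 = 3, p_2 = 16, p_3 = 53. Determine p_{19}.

The three given values yield: A + B + 3C = 3; 2A + B + 9C = 16; 3A + B + 27C = 53.
Subtracting the first from the second: A + 6C = 13.
Subtracting the second from the third: A + 18C = 37.
Solving: C = 2, A = 1, then B = -4.
Therefore p_{19} = 19 + (-4) + 2·1162261467 = 2324522949.

2324522949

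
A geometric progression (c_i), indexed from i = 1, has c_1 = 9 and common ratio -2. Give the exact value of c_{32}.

c_i = 9·(-2)^(i-1).
c_{32} = 9·(-2)^31 = -19327352832.

-19327352832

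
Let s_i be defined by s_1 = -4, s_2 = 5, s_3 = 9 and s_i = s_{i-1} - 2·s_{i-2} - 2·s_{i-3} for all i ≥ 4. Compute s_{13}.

-169

Applying the relation repeatedly:
s_4 = 7; s_5 = -21; s_6 = -53; s_7 = -25; s_8 = 123; s_9 = 279; s_{10} = 83; s_{11} = -721; s_{12} = -1445; s_{13} = -169.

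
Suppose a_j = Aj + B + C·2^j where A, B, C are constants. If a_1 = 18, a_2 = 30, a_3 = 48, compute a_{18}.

Write the equations: A + B + 2C = 18; 2A + B + 4C = 30; 3A + B + 8C = 48.
Subtracting the first from the second: A + 2C = 12.
Subtracting the second from the third: A + 4C = 18.
Solving: C = 3, A = 6, then B = 6.
Therefore a_{18} = 108 + 6 + 3·262144 = 786546.

786546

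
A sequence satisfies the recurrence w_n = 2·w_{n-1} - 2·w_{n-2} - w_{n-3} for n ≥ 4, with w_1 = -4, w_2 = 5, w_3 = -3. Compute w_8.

101

Step forward from the initial values:
w_4 = -12;  w_5 = -23;  w_6 = -19;  w_7 = 20;  w_8 = 101.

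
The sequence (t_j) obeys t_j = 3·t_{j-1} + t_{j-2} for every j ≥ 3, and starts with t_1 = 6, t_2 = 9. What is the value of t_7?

3894

Iterate the recurrence:
t_3 = 33, t_4 = 108, t_5 = 357, t_6 = 1179, t_7 = 3894.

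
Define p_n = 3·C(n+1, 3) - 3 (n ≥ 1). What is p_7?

C(8, 3) = 56, so p_7 = 165.

165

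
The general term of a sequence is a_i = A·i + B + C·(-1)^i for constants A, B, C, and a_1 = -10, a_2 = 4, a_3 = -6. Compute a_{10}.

At i = 1, 2, 3: A + B - C = -10; 2A + B + C = 4; 3A + B - C = -6.
Subtracting the first from the second: A + 2C = 14.
Subtracting the second from the third: A - 2C = -10.
Solving: C = 6, A = 2, then B = -6.
Hence a_{10} = 2·10 + (-6) + 6·1 = 20.

20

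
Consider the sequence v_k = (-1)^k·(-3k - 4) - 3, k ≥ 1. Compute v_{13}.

(-1)^13 = -1; -3k - 4 at k=13 is -43; so v_{13} = 40.

40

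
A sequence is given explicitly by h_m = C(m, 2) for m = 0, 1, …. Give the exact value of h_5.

10

C(5, 2) = 10, so h_5 = 10.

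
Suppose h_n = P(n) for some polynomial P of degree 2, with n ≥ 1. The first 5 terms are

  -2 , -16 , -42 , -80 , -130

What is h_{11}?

1st diffs: -14, -26, -38, -50.
2nd diffs: -12, -12, -12 (constant).
Newton forward-difference form: h_n = -2 + (-14)·C(n-1,1) + (-12)·C(n-1,2).
At n = 11: n-1 = 10, so h_{11} = -2 - 140 - 540 = -682.

-682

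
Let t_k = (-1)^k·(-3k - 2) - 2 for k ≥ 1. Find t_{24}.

-76

(-1)^24 = 1; -3k - 2 at k=24 is -74; so t_{24} = -76.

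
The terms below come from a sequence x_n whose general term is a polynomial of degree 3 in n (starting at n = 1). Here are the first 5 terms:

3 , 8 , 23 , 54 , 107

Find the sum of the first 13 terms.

1st diffs: 5, 15, 31, 53.
2nd diffs: 10, 16, 22.
3rd diffs: 6, 6 (constant).
So x_n = n^3 - n^2 + n + 2.
Continuing: …, 188, 303, 458, 659, …, x_{13} = 2043.
Summing n = 1..13 (13 terms) gives 7579.

7579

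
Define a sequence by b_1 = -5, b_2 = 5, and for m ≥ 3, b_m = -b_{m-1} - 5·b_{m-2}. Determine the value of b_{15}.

-389180

b_3 = 20; b_4 = -45; b_5 = -55; …; b_{12} = -15120; b_{13} = 78395; b_{14} = -2795; b_{15} = -389180.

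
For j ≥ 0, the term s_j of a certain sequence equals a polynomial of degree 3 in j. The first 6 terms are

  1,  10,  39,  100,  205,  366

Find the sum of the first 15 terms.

1st diffs: 9, 29, 61, 105, 161.
2nd diffs: 20, 32, 44, 56.
3rd diffs: 12, 12, 12 (constant).
Newton forward-difference form: s_j = 1 + 9·C(j,1) + 20·C(j,2) + 12·C(j,3).
Continuing: …, 595, 904, 1305, 1810, …, s_{14} = 6315.
Summing j = 0..14 (15 terms) gives 26440.

26440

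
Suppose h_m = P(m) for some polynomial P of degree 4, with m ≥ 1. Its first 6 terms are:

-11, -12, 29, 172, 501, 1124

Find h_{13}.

27829

1st diffs: -1, 41, 143, 329, 623.
2nd diffs: 42, 102, 186, 294.
3rd diffs: 60, 84, 108.
4th diffs: 24, 24 (constant).
Newton forward-difference form: h_m = -11 + (-1)·C(m-1,1) + 42·C(m-1,2) + 60·C(m-1,3) + 24·C(m-1,4).
At m = 13: m-1 = 12, so h_{13} = -11 - 12 + 2772 + 13200 + 11880 = 27829.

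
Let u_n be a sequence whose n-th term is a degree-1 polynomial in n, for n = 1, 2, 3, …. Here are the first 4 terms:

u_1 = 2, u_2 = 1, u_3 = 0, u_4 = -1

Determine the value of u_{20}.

-17

1st diffs: -1, -1, -1 (constant).
So u_n = -n + 3.
Evaluating at n = 20 gives u_{20} = -17.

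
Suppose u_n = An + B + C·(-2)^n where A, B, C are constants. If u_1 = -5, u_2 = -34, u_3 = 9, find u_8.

At n = 1, 2, 3: A + B - 2C = -5; 2A + B + 4C = -34; 3A + B - 8C = 9.
Subtracting the first from the second: A + 6C = -29.
Subtracting the second from the third: A - 12C = 43.
Solving: C = -4, A = -5, then B = -8.
Therefore u_8 = -40 + (-8) + (-4)·256 = -1072.

-1072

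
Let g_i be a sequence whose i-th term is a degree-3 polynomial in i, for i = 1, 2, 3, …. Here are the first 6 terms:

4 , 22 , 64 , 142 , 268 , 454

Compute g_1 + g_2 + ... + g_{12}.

1st diffs: 18, 42, 78, 126, 186.
2nd diffs: 24, 36, 48, 60.
3rd diffs: 12, 12, 12 (constant).
So g_i = 2i^3 + 4i - 2.
Continuing: …, 712, 1054, 1492, 2038, …, g_{12} = 3502.
Summing i = 1..12 (12 terms) gives 12456.

12456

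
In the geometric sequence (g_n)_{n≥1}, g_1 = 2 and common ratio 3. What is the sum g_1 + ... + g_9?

g_n = 2·3^(n-1).
S = 2·(3^9 - 1)/(3 - 1) = 2·(19683 - 1)/(2) = 19682.

19682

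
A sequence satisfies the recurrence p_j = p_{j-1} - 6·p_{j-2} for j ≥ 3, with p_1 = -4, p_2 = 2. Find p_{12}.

Step forward from the initial values:
p_3 = 26;  p_4 = 14;  p_5 = -142;  p_6 = -226;  p_7 = 626;  p_8 = 1982;  p_9 = -1774;  p_{10} = -13666;  p_{11} = -3022;  p_{12} = 78974.

78974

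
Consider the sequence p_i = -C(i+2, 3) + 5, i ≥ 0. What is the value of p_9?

C(11, 3) = 165, so p_9 = -160.

-160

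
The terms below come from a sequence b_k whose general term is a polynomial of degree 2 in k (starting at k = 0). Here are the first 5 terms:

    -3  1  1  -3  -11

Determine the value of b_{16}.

-419

1st diffs: 4, 0, -4, -8.
2nd diffs: -4, -4, -4 (constant).
So b_k = -2k^2 + 6k - 3.
Evaluating at k = 16 gives b_{16} = -419.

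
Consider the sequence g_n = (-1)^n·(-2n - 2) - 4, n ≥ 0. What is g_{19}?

(-1)^19 = -1; -2n - 2 at n=19 is -40; so g_{19} = 36.

36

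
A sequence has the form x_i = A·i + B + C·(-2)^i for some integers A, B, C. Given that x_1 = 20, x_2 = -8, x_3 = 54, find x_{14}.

-81884

Write the equations: A + B - 2C = 20; 2A + B + 4C = -8; 3A + B - 8C = 54.
Subtracting the first from the second: A + 6C = -28.
Subtracting the second from the third: A - 12C = 62.
Solving: C = -5, A = 2, then B = 8.
Hence x_{14} = 2·14 + 8 + (-5)·16384 = -81884.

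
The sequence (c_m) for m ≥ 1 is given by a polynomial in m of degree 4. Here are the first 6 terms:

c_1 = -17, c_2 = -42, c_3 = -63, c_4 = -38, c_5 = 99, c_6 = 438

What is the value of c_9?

1st diffs: -25, -21, 25, 137, 339.
2nd diffs: 4, 46, 112, 202.
3rd diffs: 42, 66, 90.
4th diffs: 24, 24 (constant).
So c_m = m^4 - 3m^3 - 5m^2 - 4m - 6.
Evaluating at m = 9 gives c_9 = 3927.

3927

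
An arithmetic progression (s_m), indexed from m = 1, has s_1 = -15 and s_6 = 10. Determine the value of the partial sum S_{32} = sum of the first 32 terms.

2000

Common difference d = (10 - (-15)) / (6 - 1) = 5.
s_m = -15 + (m - 1)·5.
s_{32} = 140; S = 32·(-15 + 140)/2 = 2000.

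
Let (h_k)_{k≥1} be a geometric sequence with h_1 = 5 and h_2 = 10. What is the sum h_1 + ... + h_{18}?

Common ratio r = 2.
h_k = 5·2^(k-1).
S = 5·(2^18 - 1)/(2 - 1) = 5·(262144 - 1)/(1) = 1310715.

1310715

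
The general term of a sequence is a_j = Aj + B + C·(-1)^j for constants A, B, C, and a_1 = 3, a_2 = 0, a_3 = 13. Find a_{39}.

At j = 1, 2, 3: A + B - C = 3; 2A + B + C = 0; 3A + B - C = 13.
Subtracting the first from the second: A + 2C = -3.
Subtracting the second from the third: A - 2C = 13.
Solving: C = -4, A = 5, then B = -6.
So a_j = 5·j + (-6) + (-4)·(-1)^j; at j=39 this is 193.

193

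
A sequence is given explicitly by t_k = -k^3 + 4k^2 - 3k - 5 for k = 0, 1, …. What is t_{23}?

-10125

t_{23} = -1·23^3 + 4·23^2 - 3·23 - 5 = -10125.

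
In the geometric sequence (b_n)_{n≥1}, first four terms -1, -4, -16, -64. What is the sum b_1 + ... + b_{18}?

-22906492245

Common ratio r = 4.
b_n = (-1)·4^(n-1).
S = (-1)·(4^18 - 1)/(4 - 1) = (-1)·(68719476736 - 1)/(3) = -22906492245.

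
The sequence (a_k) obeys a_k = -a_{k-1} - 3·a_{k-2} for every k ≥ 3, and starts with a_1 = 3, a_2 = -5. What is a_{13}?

Iterate the recurrence:
a_3 = -4; a_4 = 19; a_5 = -7; …; a_{10} = 55; a_{11} = 821; a_{12} = -986; a_{13} = -1477.

-1477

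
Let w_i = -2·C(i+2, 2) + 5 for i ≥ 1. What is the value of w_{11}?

C(13, 2) = 78, so w_{11} = -151.

-151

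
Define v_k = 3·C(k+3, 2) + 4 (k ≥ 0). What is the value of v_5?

C(8, 2) = 28, so v_5 = 88.

88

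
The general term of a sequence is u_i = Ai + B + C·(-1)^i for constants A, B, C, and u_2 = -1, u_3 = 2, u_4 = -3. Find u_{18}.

The three given values yield: 2A + B + C = -1; 3A + B - C = 2; 4A + B + C = -3.
Subtracting the first from the second: A - 2C = 3.
Subtracting the second from the third: A + 2C = -5.
Solving: C = -2, A = -1, then B = 3.
Therefore u_{18} = -18 + 3 + (-2)·1 = -17.

-17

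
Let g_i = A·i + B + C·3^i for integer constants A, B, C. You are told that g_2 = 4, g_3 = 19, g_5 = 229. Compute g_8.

At i = 2, 3, 5: 2A + B + 9C = 4; 3A + B + 27C = 19; 5A + B + 243C = 229.
Subtracting the first from the second: A + 18C = 15.
Subtracting the second from the third: 2A + 216C = 210.
Solving: C = 1, A = -3, then B = 1.
Therefore g_8 = -24 + 1 + 1·6561 = 6538.

6538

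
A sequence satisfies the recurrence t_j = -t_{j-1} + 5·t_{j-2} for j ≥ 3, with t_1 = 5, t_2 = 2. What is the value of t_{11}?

t_3 = 23;  t_4 = -13;  t_5 = 128;  t_6 = -193;  t_7 = 833;  t_8 = -1798;  t_9 = 5963;  t_{10} = -14953;  t_{11} = 44768.

44768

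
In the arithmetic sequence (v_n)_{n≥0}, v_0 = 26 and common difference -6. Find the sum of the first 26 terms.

v_n = 26 + (n - 0)·(-6).
v_{25} = -124; S = 26·(26 + (-124))/2 = -1274.

-1274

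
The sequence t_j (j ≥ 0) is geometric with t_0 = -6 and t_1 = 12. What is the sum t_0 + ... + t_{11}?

8190

Common ratio r = -2.
t_j = (-6)·(-2)^(j-0).
S = (-6)·((-2)^12 - 1)/(-2 - 1) = (-6)·(4096 - 1)/(-3) = 8190.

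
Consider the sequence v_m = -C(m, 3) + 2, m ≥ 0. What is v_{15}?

-453

C(15, 3) = 455, so v_{15} = -453.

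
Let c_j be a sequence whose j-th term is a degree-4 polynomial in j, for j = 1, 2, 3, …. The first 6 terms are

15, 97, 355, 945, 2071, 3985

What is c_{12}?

1st diffs: 82, 258, 590, 1126, 1914.
2nd diffs: 176, 332, 536, 788.
3rd diffs: 156, 204, 252.
4th diffs: 48, 48 (constant).
Newton forward-difference form: c_j = 15 + 82·C(j-1,1) + 176·C(j-1,2) + 156·C(j-1,3) + 48·C(j-1,4).
At j = 12: j-1 = 11, so c_{12} = 15 + 902 + 9680 + 25740 + 15840 = 52177.

52177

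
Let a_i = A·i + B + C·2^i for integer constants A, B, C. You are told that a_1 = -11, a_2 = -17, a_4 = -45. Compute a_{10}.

At i = 1, 2, 4: A + B + 2C = -11; 2A + B + 4C = -17; 4A + B + 16C = -45.
Subtracting the first from the second: A + 2C = -6.
Subtracting the second from the third: 2A + 12C = -28.
Solving: C = -2, A = -2, then B = -5.
Hence a_{10} = -2·10 + (-5) + (-2)·1024 = -2073.

-2073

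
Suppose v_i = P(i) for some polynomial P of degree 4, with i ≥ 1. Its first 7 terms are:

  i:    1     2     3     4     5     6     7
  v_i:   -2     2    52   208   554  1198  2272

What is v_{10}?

1st diffs: 4, 50, 156, 346, 644, 1074.
2nd diffs: 46, 106, 190, 298, 430.
3rd diffs: 60, 84, 108, 132.
4th diffs: 24, 24, 24 (constant).
Newton forward-difference form: v_i = -2 + 4·C(i-1,1) + 46·C(i-1,2) + 60·C(i-1,3) + 24·C(i-1,4).
At i = 10: i-1 = 9, so v_{10} = -2 + 36 + 1656 + 5040 + 3024 = 9754.

9754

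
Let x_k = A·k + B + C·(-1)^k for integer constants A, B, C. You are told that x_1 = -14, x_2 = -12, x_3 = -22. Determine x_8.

At k = 1, 2, 3: A + B - C = -14; 2A + B + C = -12; 3A + B - C = -22.
Subtracting the first from the second: A + 2C = 2.
Subtracting the second from the third: A - 2C = -10.
Solving: C = 3, A = -4, then B = -7.
So x_k = -4·k + (-7) + 3·(-1)^k; at k=8 this is -36.

-36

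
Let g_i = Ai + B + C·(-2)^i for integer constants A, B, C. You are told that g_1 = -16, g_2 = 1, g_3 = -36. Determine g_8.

The three given values yield: A + B - 2C = -16; 2A + B + 4C = 1; 3A + B - 8C = -36.
Subtracting the first from the second: A + 6C = 17.
Subtracting the second from the third: A - 12C = -37.
Solving: C = 3, A = -1, then B = -9.
Hence g_8 = -1·8 + (-9) + 3·256 = 751.

751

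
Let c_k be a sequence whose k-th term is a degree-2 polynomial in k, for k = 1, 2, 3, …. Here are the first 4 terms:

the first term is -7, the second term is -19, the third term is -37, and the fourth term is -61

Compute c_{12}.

-469

1st diffs: -12, -18, -24.
2nd diffs: -6, -6 (constant).
So c_k = -3k^2 - 3k - 1.
Evaluating at k = 12 gives c_{12} = -469.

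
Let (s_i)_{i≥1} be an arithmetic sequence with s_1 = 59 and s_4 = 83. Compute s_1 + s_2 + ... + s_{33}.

6171

Common difference d = (83 - 59) / (4 - 1) = 8.
s_i = 59 + (i - 1)·8.
s_{33} = 315; S = 33·(59 + 315)/2 = 6171.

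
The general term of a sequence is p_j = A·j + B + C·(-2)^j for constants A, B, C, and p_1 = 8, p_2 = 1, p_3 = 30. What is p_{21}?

4194408

At j = 1, 2, 3: A + B - 2C = 8; 2A + B + 4C = 1; 3A + B - 8C = 30.
Subtracting the first from the second: A + 6C = -7.
Subtracting the second from the third: A - 12C = 29.
Solving: C = -2, A = 5, then B = -1.
So p_j = 5·j + (-1) + (-2)·(-2)^j; at j=21 this is 4194408.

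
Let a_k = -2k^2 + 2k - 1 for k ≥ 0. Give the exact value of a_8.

-113

a_8 = -2·8^2 + 2·8 - 1 = -113.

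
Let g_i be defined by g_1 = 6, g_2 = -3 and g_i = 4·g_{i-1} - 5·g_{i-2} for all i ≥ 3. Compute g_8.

-1233

Step forward from the initial values:
g_3 = -42  g_4 = -153  g_5 = -402  g_6 = -843  g_7 = -1362  g_8 = -1233.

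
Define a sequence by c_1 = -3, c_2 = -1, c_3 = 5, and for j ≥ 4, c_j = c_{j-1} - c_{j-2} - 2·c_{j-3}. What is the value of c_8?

-51

Iterate the recurrence:
c_4 = 12  c_5 = 9  c_6 = -13  c_7 = -46  c_8 = -51.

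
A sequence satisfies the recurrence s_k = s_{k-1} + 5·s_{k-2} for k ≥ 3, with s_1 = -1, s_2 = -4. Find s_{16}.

Applying the relation repeatedly:
s_3 = -9, s_4 = -29, s_5 = -74, …, s_{13} = -282409, s_{14} = -789604, s_{15} = -2201649, s_{16} = -6149669.

-6149669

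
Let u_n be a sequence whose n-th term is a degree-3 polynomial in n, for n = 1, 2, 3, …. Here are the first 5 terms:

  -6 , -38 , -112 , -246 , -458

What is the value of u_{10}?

1st diffs: -32, -74, -134, -212.
2nd diffs: -42, -60, -78.
3rd diffs: -18, -18 (constant).
Newton forward-difference form: u_n = -6 + (-32)·C(n-1,1) + (-42)·C(n-1,2) + (-18)·C(n-1,3).
At n = 10: n-1 = 9, so u_{10} = -6 - 288 - 1512 - 1512 = -3318.

-3318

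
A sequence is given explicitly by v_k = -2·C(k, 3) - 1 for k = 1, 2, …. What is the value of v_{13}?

-573

C(13, 3) = 286, so v_{13} = -573.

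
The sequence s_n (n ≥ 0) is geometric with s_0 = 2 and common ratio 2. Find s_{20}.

s_n = 2·2^(n-0).
s_{20} = 2·2^20 = 2097152.

2097152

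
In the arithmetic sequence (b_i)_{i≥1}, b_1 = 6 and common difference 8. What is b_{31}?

246

b_i = 6 + (i - 1)·8.
b_{31} = 6 + 30·8 = 246.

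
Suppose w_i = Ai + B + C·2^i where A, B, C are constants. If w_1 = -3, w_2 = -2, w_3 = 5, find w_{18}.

At i = 1, 2, 3: A + B + 2C = -3; 2A + B + 4C = -2; 3A + B + 8C = 5.
Subtracting the first from the second: A + 2C = 1.
Subtracting the second from the third: A + 4C = 7.
Solving: C = 3, A = -5, then B = -4.
So w_i = -5·i + (-4) + 3·2^i; at i=18 this is 786338.

786338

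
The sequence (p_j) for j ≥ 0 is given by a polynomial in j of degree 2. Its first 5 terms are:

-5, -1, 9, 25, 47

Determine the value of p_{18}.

1st diffs: 4, 10, 16, 22.
2nd diffs: 6, 6, 6 (constant).
Newton forward-difference form: p_j = -5 + 4·C(j,1) + 6·C(j,2).
At j = 18: j = 18, so p_{18} = -5 + 72 + 918 = 985.

985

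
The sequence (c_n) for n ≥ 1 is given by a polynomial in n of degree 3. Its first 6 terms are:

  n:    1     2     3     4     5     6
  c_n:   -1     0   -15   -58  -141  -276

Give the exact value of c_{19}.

-12223

1st diffs: 1, -15, -43, -83, -135.
2nd diffs: -16, -28, -40, -52.
3rd diffs: -12, -12, -12 (constant).
Newton forward-difference form: c_n = -1 + 1·C(n-1,1) + (-16)·C(n-1,2) + (-12)·C(n-1,3).
At n = 19: n-1 = 18, so c_{19} = -1 + 18 - 2448 - 9792 = -12223.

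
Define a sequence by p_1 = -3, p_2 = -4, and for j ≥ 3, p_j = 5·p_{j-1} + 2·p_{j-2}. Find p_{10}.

Step forward from the initial values:
p_3 = -26;  p_4 = -138;  p_5 = -742;  p_6 = -3986;  p_7 = -21414;  p_8 = -115042;  p_9 = -618038;  p_{10} = -3320274.

-3320274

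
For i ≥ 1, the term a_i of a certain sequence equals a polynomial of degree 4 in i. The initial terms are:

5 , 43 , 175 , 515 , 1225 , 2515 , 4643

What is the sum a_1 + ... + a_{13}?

173199

1st diffs: 38, 132, 340, 710, 1290, 2128.
2nd diffs: 94, 208, 370, 580, 838.
3rd diffs: 114, 162, 210, 258.
4th diffs: 48, 48, 48 (constant).
So a_i = 2i^4 - i^3 + 3i^2 + 6i - 5.
Continuing: …, 7915, 12685, 19355, 28375, …, a_{13} = 55505.
Summing i = 1..13 (13 terms) gives 173199.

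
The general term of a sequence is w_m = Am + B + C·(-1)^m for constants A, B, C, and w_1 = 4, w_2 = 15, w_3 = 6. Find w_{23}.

26

At m = 1, 2, 3: A + B - C = 4; 2A + B + C = 15; 3A + B - C = 6.
Subtracting the first from the second: A + 2C = 11.
Subtracting the second from the third: A - 2C = -9.
Solving: C = 5, A = 1, then B = 8.
So w_m = 1·m + 8 + 5·(-1)^m; at m=23 this is 26.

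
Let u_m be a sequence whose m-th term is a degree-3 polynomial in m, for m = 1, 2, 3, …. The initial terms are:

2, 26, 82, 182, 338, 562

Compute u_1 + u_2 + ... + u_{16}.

42672

1st diffs: 24, 56, 100, 156, 224.
2nd diffs: 32, 44, 56, 68.
3rd diffs: 12, 12, 12 (constant).
So u_m = 2m^3 + 4m^2 - 2m - 2.
Continuing: …, 866, 1262, 1762, 2378, …, u_{16} = 9182.
Summing m = 1..16 (16 terms) gives 42672.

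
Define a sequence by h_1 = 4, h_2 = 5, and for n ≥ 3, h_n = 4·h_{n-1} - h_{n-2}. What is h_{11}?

Applying the relation repeatedly:
h_3 = 16, h_4 = 59, h_5 = 220, h_6 = 821, h_7 = 3064, h_8 = 11435, h_9 = 42676, h_{10} = 159269, h_{11} = 594400.

594400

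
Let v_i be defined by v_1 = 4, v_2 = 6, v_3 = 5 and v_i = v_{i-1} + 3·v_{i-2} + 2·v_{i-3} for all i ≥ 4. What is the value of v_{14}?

Applying the relation repeatedly:
v_4 = 31; v_5 = 58; v_6 = 161; …; v_{11} = 15810; v_{12} = 39701; v_{13} = 99713; v_{14} = 250436.

250436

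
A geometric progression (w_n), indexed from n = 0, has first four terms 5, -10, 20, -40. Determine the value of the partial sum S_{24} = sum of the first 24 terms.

Common ratio r = -2.
w_n = 5·(-2)^(n-0).
S = 5·((-2)^24 - 1)/(-2 - 1) = 5·(16777216 - 1)/(-3) = -27962025.

-27962025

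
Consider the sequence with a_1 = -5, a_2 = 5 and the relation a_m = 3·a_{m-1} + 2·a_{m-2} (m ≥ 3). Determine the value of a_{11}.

Step forward from the initial values:
a_3 = 5, a_4 = 25, a_5 = 85, a_6 = 305, a_7 = 1085, a_8 = 3865, a_9 = 13765, a_{10} = 49025, a_{11} = 174605.

174605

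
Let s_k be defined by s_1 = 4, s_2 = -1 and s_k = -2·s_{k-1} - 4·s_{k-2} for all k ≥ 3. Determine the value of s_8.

s_3 = -14; s_4 = 32; s_5 = -8; s_6 = -112; s_7 = 256; s_8 = -64.

-64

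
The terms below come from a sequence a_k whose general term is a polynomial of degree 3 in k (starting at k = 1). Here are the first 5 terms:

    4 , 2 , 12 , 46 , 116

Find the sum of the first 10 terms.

3910

1st diffs: -2, 10, 34, 70.
2nd diffs: 12, 24, 36.
3rd diffs: 12, 12 (constant).
So a_k = 2k^3 - 6k^2 + 2k + 6.
Continuing: …, 234, 412, 662, 996, …, a_{10} = 1426.
Summing k = 1..10 (10 terms) gives 3910.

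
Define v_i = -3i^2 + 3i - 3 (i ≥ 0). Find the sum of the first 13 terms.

-1755

Over i = 0..12: Σi = 78, Σi² = 650.
Total = (-3)·650 + (3)·78 + (-3)·13 = -1755.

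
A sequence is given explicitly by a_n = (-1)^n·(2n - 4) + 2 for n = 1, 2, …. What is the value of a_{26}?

(-1)^26 = 1; 2n - 4 at n=26 is 48; so a_{26} = 50.

50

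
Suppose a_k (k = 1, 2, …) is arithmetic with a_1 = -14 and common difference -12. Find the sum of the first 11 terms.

a_k = -14 + (k - 1)·(-12).
a_{11} = -134; S = 11·(-14 + (-134))/2 = -814.

-814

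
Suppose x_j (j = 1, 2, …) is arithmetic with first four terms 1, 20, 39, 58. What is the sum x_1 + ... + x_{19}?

Common difference d = 19.
x_j = 1 + (j - 1)·19.
x_{19} = 343; S = 19·(1 + 343)/2 = 3268.

3268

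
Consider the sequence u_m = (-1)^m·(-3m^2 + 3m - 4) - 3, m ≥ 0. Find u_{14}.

(-1)^14 = 1; -3m^2 + 3m - 4 at m=14 is -550; so u_{14} = -553.

-553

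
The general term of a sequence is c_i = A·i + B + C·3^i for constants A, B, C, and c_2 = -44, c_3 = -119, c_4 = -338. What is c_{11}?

The three given values yield: 2A + B + 9C = -44; 3A + B + 27C = -119; 4A + B + 81C = -338.
Subtracting the first from the second: A + 18C = -75.
Subtracting the second from the third: A + 54C = -219.
Solving: C = -4, A = -3, then B = -2.
So c_i = -3·i + (-2) + (-4)·3^i; at i=11 this is -708623.

-708623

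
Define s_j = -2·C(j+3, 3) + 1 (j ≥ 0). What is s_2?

-19

C(5, 3) = 10, so s_2 = -19.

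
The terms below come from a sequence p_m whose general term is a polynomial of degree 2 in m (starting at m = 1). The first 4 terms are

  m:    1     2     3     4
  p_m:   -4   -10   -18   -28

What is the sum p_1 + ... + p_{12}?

1st diffs: -6, -8, -10.
2nd diffs: -2, -2 (constant).
Newton forward-difference form: p_m = -4 + (-6)·C(m-1,1) + (-2)·C(m-1,2).
Continuing: …, -40, -54, -70, -88, …, p_{12} = -180.
Summing m = 1..12 (12 terms) gives -884.

-884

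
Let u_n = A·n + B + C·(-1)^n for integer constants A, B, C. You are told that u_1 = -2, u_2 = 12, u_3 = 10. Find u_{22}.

132

The three given values yield: A + B - C = -2; 2A + B + C = 12; 3A + B - C = 10.
Subtracting the first from the second: A + 2C = 14.
Subtracting the second from the third: A - 2C = -2.
Solving: C = 4, A = 6, then B = -4.
Therefore u_{22} = 132 + (-4) + 4·1 = 132.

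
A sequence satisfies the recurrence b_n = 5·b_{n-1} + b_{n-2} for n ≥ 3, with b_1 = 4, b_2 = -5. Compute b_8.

-79945

Compute successive terms:
b_3 = -21  b_4 = -110  b_5 = -571  b_6 = -2965  b_7 = -15396  b_8 = -79945.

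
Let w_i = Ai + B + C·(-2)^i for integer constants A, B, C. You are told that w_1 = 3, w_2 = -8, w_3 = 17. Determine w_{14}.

-32756

Plug in i = 1, 2, 3: A + B - 2C = 3; 2A + B + 4C = -8; 3A + B - 8C = 17.
Subtracting the first from the second: A + 6C = -11.
Subtracting the second from the third: A - 12C = 25.
Solving: C = -2, A = 1, then B = -2.
Hence w_{14} = 1·14 + (-2) + (-2)·16384 = -32756.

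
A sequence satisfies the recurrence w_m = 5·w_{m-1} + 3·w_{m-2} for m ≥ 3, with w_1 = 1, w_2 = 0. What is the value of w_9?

Step forward from the initial values:
w_3 = 3;  w_4 = 15;  w_5 = 84;  w_6 = 465;  w_7 = 2577;  w_8 = 14280;  w_9 = 79131.

79131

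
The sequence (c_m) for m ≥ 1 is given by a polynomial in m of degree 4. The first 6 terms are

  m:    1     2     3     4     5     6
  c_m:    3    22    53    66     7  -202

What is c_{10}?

1st diffs: 19, 31, 13, -59, -209.
2nd diffs: 12, -18, -72, -150.
3rd diffs: -30, -54, -78.
4th diffs: -24, -24 (constant).
So c_m = -m^4 + 5m^3 + m^2 - 4m + 2.
Evaluating at m = 10 gives c_{10} = -4938.

-4938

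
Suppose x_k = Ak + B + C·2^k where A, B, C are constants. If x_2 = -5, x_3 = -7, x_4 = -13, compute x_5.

-27

Write the equations: 2A + B + 4C = -5; 3A + B + 8C = -7; 4A + B + 16C = -13.
Subtracting the first from the second: A + 4C = -2.
Subtracting the second from the third: A + 8C = -6.
Solving: C = -1, A = 2, then B = -5.
So x_k = 2·k + (-5) + (-1)·2^k; at k=5 this is -27.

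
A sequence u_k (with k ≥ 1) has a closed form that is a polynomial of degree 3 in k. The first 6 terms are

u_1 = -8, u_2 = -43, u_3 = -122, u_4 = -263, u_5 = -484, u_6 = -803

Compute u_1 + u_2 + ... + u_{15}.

1st diffs: -35, -79, -141, -221, -319.
2nd diffs: -44, -62, -80, -98.
3rd diffs: -18, -18, -18 (constant).
Newton forward-difference form: u_k = -8 + (-35)·C(k-1,1) + (-44)·C(k-1,2) + (-18)·C(k-1,3).
Continuing: …, -1238, -1807, -2528, -3419, …, u_{15} = -11054.
Summing k = 1..15 (15 terms) gives -48385.

-48385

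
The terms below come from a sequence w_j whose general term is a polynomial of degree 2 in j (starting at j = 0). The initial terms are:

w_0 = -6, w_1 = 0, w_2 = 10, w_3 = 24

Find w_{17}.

1st diffs: 6, 10, 14.
2nd diffs: 4, 4 (constant).
So w_j = 2j^2 + 4j - 6.
Evaluating at j = 17 gives w_{17} = 640.

640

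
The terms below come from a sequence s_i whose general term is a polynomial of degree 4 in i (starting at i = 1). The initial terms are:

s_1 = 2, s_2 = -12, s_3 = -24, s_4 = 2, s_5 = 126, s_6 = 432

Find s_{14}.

27432

1st diffs: -14, -12, 26, 124, 306.
2nd diffs: 2, 38, 98, 182.
3rd diffs: 36, 60, 84.
4th diffs: 24, 24 (constant).
Newton forward-difference form: s_i = 2 + (-14)·C(i-1,1) + 2·C(i-1,2) + 36·C(i-1,3) + 24·C(i-1,4).
At i = 14: i-1 = 13, so s_{14} = 2 - 182 + 156 + 10296 + 17160 = 27432.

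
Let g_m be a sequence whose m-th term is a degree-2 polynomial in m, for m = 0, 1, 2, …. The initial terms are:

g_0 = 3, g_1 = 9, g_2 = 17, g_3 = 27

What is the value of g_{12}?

1st diffs: 6, 8, 10.
2nd diffs: 2, 2 (constant).
Newton forward-difference form: g_m = 3 + 6·C(m,1) + 2·C(m,2).
At m = 12: m = 12, so g_{12} = 3 + 72 + 132 = 207.

207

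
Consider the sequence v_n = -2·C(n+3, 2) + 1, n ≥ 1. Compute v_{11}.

-181

C(14, 2) = 91, so v_{11} = -181.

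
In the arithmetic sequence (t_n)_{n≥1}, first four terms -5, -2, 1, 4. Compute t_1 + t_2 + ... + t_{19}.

418

Common difference d = 3.
t_n = -5 + (n - 1)·3.
t_{19} = 49; S = 19·(-5 + 49)/2 = 418.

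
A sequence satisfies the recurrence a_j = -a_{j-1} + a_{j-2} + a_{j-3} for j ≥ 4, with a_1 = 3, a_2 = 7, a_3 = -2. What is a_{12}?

32

a_4 = 12;  a_5 = -7;  a_6 = 17;  a_7 = -12;  a_8 = 22;  a_9 = -17;  a_{10} = 27;  a_{11} = -22;  a_{12} = 32.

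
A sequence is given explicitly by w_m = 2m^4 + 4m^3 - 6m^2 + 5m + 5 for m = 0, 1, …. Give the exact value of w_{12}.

w_{12} = 2·12^4 + 4·12^3 - 6·12^2 + 5·12 + 5 = 47585.

47585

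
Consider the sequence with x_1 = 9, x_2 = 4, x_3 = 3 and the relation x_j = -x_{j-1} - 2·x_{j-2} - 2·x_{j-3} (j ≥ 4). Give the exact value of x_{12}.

Iterate the recurrence:
x_4 = -29;  x_5 = 15;  x_6 = 37;  x_7 = -9;  x_8 = -95;  x_9 = 39;  x_{10} = 169;  x_{11} = -57;  x_{12} = -359.

-359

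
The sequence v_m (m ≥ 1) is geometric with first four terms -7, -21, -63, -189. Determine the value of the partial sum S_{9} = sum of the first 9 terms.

Common ratio r = 3.
v_m = (-7)·3^(m-1).
S = (-7)·(3^9 - 1)/(3 - 1) = (-7)·(19683 - 1)/(2) = -68887.

-68887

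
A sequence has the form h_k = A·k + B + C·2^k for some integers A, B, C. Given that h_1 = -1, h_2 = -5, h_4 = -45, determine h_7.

Write the equations: A + B + 2C = -1; 2A + B + 4C = -5; 4A + B + 16C = -45.
Subtracting the first from the second: A + 2C = -4.
Subtracting the second from the third: 2A + 12C = -40.
Solving: C = -4, A = 4, then B = 3.
So h_k = 4·k + 3 + (-4)·2^k; at k=7 this is -481.

-481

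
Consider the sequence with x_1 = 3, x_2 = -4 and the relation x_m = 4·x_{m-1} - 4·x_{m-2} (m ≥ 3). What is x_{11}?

Step forward from the initial values:
x_3 = -28, x_4 = -96, x_5 = -272, x_6 = -704, x_7 = -1728, x_8 = -4096, x_9 = -9472, x_{10} = -21504, x_{11} = -48128.
(Characteristic roots are 2 and 2.)

-48128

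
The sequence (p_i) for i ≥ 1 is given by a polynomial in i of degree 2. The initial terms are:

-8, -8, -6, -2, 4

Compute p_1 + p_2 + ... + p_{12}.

1st diffs: 0, 2, 4, 6.
2nd diffs: 2, 2, 2 (constant).
So p_i = i^2 - 3i - 6.
Continuing: …, 12, 22, 34, 48, …, p_{12} = 102.
Summing i = 1..12 (12 terms) gives 344.

344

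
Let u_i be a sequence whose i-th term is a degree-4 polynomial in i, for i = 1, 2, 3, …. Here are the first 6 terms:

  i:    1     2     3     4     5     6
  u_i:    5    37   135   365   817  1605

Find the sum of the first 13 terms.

99515

1st diffs: 32, 98, 230, 452, 788.
2nd diffs: 66, 132, 222, 336.
3rd diffs: 66, 90, 114.
4th diffs: 24, 24 (constant).
Newton forward-difference form: u_i = 5 + 32·C(i-1,1) + 66·C(i-1,2) + 66·C(i-1,3) + 24·C(i-1,4).
Continuing: …, 2867, 4765, 7485, 11237, …, u_{13} = 31145.
Summing i = 1..13 (13 terms) gives 99515.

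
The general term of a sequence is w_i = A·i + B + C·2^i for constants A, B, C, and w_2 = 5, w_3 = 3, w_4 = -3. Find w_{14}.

Write the equations: 2A + B + 4C = 5; 3A + B + 8C = 3; 4A + B + 16C = -3.
Subtracting the first from the second: A + 4C = -2.
Subtracting the second from the third: A + 8C = -6.
Solving: C = -1, A = 2, then B = 5.
So w_i = 2·i + 5 + (-1)·2^i; at i=14 this is -16351.

-16351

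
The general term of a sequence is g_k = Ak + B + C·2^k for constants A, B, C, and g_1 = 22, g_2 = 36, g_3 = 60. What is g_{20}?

The three given values yield: A + B + 2C = 22; 2A + B + 4C = 36; 3A + B + 8C = 60.
Subtracting the first from the second: A + 2C = 14.
Subtracting the second from the third: A + 4C = 24.
Solving: C = 5, A = 4, then B = 8.
Therefore g_{20} = 80 + 8 + 5·1048576 = 5242968.

5242968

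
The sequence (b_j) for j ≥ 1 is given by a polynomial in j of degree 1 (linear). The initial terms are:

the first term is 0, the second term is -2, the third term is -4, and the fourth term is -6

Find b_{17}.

-32

1st diffs: -2, -2, -2 (constant).
So b_j = -2j + 2.
Evaluating at j = 17 gives b_{17} = -32.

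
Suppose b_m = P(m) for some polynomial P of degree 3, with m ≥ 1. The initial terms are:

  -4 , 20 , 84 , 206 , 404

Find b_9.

2316

1st diffs: 24, 64, 122, 198.
2nd diffs: 40, 58, 76.
3rd diffs: 18, 18 (constant).
Newton forward-difference form: b_m = -4 + 24·C(m-1,1) + 40·C(m-1,2) + 18·C(m-1,3).
At m = 9: m-1 = 8, so b_9 = -4 + 192 + 1120 + 1008 = 2316.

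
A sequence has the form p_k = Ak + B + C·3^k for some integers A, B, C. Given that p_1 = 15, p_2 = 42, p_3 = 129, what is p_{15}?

Plug in k = 1, 2, 3: A + B + 3C = 15; 2A + B + 9C = 42; 3A + B + 27C = 129.
Subtracting the first from the second: A + 6C = 27.
Subtracting the second from the third: A + 18C = 87.
Solving: C = 5, A = -3, then B = 3.
So p_k = -3·k + 3 + 5·3^k; at k=15 this is 71744493.

71744493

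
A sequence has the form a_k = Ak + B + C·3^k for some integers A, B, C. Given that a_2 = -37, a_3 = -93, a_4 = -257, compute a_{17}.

Write the equations: 2A + B + 9C = -37; 3A + B + 27C = -93; 4A + B + 81C = -257.
Subtracting the first from the second: A + 18C = -56.
Subtracting the second from the third: A + 54C = -164.
Solving: C = -3, A = -2, then B = -6.
Therefore a_{17} = -34 + (-6) + (-3)·129140163 = -387420529.

-387420529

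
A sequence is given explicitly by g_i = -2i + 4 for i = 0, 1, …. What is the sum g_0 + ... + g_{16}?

-204

Over i = 0..16: Σi = 136.
Total = (-2)·136 + (4)·17 = -204.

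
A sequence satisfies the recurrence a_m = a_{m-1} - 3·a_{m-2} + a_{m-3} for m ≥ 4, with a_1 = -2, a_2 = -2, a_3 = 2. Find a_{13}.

Compute successive terms:
a_4 = 6, a_5 = -2, a_6 = -18, a_7 = -6, a_8 = 46, a_9 = 46, a_{10} = -98, a_{11} = -190, a_{12} = 150, a_{13} = 622.

622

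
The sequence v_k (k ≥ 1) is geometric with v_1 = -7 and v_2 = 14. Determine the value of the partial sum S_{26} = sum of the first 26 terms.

Common ratio r = -2.
v_k = (-7)·(-2)^(k-1).
S = (-7)·((-2)^26 - 1)/(-2 - 1) = (-7)·(67108864 - 1)/(-3) = 156587347.

156587347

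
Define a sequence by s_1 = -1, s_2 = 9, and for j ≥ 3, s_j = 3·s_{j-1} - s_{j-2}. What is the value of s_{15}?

2981692

Applying the relation repeatedly:
s_3 = 28; s_4 = 75; s_5 = 197; …; s_{12} = 166164; s_{13} = 435023; s_{14} = 1138905; s_{15} = 2981692.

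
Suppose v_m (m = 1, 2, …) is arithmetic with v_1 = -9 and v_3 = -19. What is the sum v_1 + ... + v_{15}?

-660

Common difference d = (-19 - (-9)) / (3 - 1) = -5.
v_m = -9 + (m - 1)·(-5).
v_{15} = -79; S = 15·(-9 + (-79))/2 = -660.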